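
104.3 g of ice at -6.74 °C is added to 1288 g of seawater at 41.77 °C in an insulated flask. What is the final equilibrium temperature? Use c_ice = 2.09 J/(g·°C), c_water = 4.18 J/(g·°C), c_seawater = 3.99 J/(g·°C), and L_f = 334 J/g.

T_f ≈ 32.0 °C

Heat gained plus heat lost sum to zero:
ice -6.74→0 °C: 104.3·2.09·6.74 = 1469.2
  fusion: m_ice L_f = 104.3·334 = 34836
  warm the meltwater: 435.97 T
  seawater cools: 1288·3.99·(T − 41.77) = 5139.1(T − 41.77)
5575.1 T = 214661 − 36305 = 178356
T ≈ 31.99 °C — above 0 °C, consistent with complete melting.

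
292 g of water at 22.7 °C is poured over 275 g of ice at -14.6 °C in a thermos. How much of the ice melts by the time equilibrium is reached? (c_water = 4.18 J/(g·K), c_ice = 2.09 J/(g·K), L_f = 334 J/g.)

Water can give up m c ΔT = 292×4.18×22.7 = 27707 J before reaching 0 °C.
Warming the ice to 0 °C takes 275×2.09×14.6 = 8391.4 J, leaving 19315 J for melting.
Melting all 275 g of ice would need 275×334 = 91850 J.
Since 19315 < 91850 J, not all the ice melts; equilibrium is at 0 °C.
m_melt = 19315 / L_f = 57.83 g.

m_melted ≈ 57.8 g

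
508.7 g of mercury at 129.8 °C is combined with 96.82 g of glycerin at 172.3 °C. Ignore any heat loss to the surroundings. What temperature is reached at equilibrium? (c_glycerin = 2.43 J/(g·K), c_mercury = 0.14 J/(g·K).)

T_f is the heat-capacity-weighted average of the initial temperatures:
T_f = (235.27×172.3 + 71.22×129.8) / (235.27 + 71.22)
    = 49782 / 306.49 ≈ 162.42 °C

T_f ≈ 162.4 °C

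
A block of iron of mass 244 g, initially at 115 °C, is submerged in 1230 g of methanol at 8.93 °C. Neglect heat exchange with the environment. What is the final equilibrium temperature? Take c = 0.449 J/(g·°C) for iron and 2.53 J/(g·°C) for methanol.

T_f ≈ 12.5 °C

Taking heat into each body as positive, Σ m c ΔT = 0:
244×0.449×(T − 115) + 1230×2.53×(T − 8.93) = 0
109.56(T − 115) + 3111.9(T − 8.93) = 0
3221.5 T = 40388
T ≈ 12.54 °C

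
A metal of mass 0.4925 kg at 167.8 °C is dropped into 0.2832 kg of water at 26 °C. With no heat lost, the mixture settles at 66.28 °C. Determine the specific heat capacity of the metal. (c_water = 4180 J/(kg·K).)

c ≈ 954 J/(kg·K)

m_s c (T_s − T_f) = m_water c_water (T_f − T_0):
0.4925·c·(167.8 − 66.28) = 0.2832·4180·(66.28 − 26)
50 c = 47682  ⇒  c ≈ 953.7 J/(kg·K)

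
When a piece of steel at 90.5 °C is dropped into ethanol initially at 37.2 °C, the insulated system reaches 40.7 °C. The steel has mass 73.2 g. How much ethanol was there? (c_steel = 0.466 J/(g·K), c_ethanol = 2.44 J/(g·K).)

m ≈ 199 g

Net heat exchanged in the isolated system is zero:
73.2·0.466·(40.7 − 90.5) + m·2.44·(40.7 − 37.2) = 0
8.54 m = 1698.7
m = 1698.7/8.54 ≈ 198.9 g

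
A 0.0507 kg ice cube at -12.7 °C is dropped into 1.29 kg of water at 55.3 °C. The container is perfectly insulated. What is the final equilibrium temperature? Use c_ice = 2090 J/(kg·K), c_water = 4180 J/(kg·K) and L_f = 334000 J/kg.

T_f ≈ 49.9 °C

Taking heat into each body as positive, Σ m c ΔT = 0:
ice -12.7→0 °C: 0.0507×2090×12.7 = 1345.7
  fusion: m_ice L_f = 0.0507×334000 = 16934
  meltwater 0→T: 0.0507×4180×T = 211.93 T
  water: 5392.2(T − 55.3)
5604.1 T = 298189 − 18280 = 279909
T ≈ 49.95 °C — above 0 °C, consistent with complete melting.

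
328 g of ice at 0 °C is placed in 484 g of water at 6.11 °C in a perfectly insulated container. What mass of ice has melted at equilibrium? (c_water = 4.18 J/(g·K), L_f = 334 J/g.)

Heat available from the water dropping to 0 °C: 484×4.18×6.11 = 12361 J.
Fully melting the ice requires m_ice L_f = 328×334 = 109552 J.
12361 J < 109552 J, so only part of the ice melts and the system sits at 0 °C.
m_melt = 12361 / L_f = 37.01 g.

m_melted ≈ 37 g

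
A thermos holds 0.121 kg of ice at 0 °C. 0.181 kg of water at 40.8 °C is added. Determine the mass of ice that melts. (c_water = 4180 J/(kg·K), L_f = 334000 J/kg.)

m_melted ≈ 0.0924 kg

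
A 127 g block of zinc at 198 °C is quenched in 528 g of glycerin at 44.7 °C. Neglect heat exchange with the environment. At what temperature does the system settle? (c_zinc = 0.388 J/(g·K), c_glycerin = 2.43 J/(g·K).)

T_f ≈ 50.4 °C

T_f is the heat-capacity-weighted average of the initial temperatures:
T_f = (49.28*198 + 1283*44.7) / (49.28 + 1283)
    = 67109 / 1332.3 ≈ 50.37 °C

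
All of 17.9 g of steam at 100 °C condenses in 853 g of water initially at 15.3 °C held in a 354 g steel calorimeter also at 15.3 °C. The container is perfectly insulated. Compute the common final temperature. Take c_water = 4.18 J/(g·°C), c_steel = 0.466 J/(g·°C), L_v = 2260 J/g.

Taking heat into each body as positive, Σ m c ΔT = 0:
latent heat released on condensation: 17.9×2260 = 40454; condensate cools 100→T: 17.9×4.18×(T − 100) = 74.82(T − 100); water warms: 853×4.18×(T − 15.3) = 3565.5(T − 15.3); cup: 164.96(T − 15.3)
3805.3 T = 40454 + 7482.2 + 57077 = 105013
T ≈ 27.60 °C — below 100 °C, confirming all the steam condensed.

T_f ≈ 27.6 °C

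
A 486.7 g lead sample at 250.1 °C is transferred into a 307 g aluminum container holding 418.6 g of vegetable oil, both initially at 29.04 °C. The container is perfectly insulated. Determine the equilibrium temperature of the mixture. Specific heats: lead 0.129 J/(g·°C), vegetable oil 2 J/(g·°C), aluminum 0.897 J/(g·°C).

T_f ≈ 40.8 °C

T_f is the heat-capacity-weighted average of the initial temperatures:
T_f = (62.78×250.1 + 837.2×29.04 + 275.38×29.04) / (62.78 + 837.2 + 275.38)
    = 48012 / 1175.4 ≈ 40.85 °C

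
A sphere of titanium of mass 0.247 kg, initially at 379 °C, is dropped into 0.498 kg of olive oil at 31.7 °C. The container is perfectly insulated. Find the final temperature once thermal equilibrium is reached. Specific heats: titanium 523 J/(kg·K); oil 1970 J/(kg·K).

T_f ≈ 72.1 °C

Energy conservation, ΣQ = 0:
0.247·523·(T − 379) + 0.498·1970·(T − 31.7) = 0
1110.2 T = 80059
T = 80059/1110.2 ≈ 72.11 °C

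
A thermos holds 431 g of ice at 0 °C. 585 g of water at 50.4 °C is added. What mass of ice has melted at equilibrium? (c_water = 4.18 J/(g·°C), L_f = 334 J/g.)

Heat available from the water dropping to 0 °C: 585×4.18×50.4 = 123243 J.
To melt every bit of ice: 431×334 = 143954 J.
123243 J < 143954 J, so only part of the ice melts and the system sits at 0 °C.
Mass melted = 123243/334 ≈ 369 g.

m_melted ≈ 369 g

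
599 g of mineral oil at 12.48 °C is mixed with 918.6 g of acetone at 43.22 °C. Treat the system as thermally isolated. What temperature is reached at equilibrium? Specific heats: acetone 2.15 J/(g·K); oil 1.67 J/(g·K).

T_f ≈ 32.9 °C

Set heat shed by the hot body equal to heat absorbed by the cold body:
918.6×2.15×(43.22 − T) = 599×1.67×(T − 12.48)
1975(43.22 − T) = 1000.3(T − 12.48)
2975.3 T = 97843  ⇒  T ≈ 32.88 °C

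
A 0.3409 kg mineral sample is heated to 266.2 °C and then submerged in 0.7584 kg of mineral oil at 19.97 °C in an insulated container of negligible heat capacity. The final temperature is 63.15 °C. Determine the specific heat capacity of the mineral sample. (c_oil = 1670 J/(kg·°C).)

c ≈ 790 J/(kg·°C)

Taking heat into each body as positive, Σ m c ΔT = 0:
0.3409·c·(63.15 − 266.2) + 0.7584·1670·(63.15 − 19.97) = 0
-69.22 c = -54689
c = -54689/-69.22 ≈ 790.1 J/(kg·°C)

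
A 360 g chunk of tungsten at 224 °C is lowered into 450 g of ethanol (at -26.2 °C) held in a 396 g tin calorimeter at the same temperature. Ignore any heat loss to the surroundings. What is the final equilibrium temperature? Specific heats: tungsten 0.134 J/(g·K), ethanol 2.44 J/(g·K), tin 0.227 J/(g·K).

T_f ≈ -16.4 °C

Setting the total heat transfer to zero:
360*0.134*(T − 224) + 450*2.44*(T − (-26.2)) + 396*0.227*(T − (-26.2)) = 0
(48.24 + 1098 + 89.89) T = 48.24*224 + 1098*(-26.2) + 89.89*(-26.2)
T = -20317/1236.1 ≈ -16.44 °C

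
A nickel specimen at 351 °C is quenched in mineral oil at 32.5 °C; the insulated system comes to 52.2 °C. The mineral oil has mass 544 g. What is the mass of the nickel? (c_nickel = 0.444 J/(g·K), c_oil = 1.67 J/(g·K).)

Let T be the final temperature. ΣQ_i = 0:
m×0.444×(52.2 − 351) + 544×1.67×(52.2 − 32.5) = 0
-132.67 m = -17897
m = -17897/-132.67 ≈ 134.9 g

m ≈ 135 g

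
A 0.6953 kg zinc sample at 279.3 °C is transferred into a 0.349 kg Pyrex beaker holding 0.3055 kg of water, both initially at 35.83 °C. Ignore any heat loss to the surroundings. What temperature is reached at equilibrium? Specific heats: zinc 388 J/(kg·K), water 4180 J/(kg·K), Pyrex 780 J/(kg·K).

T_f ≈ 71.9 °C

Let T be the final temperature. ΣQ_i = 0:
0.6953*388*(T − 279.3) + 0.3055*4180*(T − 35.83) + 0.349*780*(T − 35.83) = 0
1819 T = 130857
T ≈ 71.94 °C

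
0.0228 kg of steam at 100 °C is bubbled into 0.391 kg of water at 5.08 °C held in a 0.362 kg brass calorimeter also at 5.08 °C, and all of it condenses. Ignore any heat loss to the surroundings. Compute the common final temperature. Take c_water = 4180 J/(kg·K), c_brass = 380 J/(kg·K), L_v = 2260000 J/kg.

Conservation of energy gives ΣQ = 0:
steam→water at 100 °C releases m L_v = 0.0228·2260000 = 51528
  condensate cools 100→T: 0.0228·4180·(T − 100) = 95.3(T − 100)
  original water: 1634.4(T − 5.08)
  brass cup: 0.362·380·(T − 5.08) = 137.56(T − 5.08)
1867.2 T = 51528 + 9530.4 + 9001.5 = 70060
T ≈ 37.52 °C — below 100 °C, confirming all the steam condensed.

T_f ≈ 37.5 °C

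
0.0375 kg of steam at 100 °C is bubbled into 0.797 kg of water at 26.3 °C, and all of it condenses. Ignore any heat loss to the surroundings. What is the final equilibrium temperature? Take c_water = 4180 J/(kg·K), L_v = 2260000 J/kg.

T_f ≈ 53.9 °C

Sum of m c ΔT and latent-heat terms is zero:
steam→water at 100 °C releases m L_v = 0.0375×2260000 = 84750
  condensate cools 100→T: 0.0375×4180×(T − 100) = 156.75(T − 100)
  water warms: 0.797×4180×(T − 26.3) = 3331.5(T − 26.3)
3488.2 T = 84750 + 15675 + 87617 = 188042
T ≈ 53.91 °C — below 100 °C, confirming all the steam condensed.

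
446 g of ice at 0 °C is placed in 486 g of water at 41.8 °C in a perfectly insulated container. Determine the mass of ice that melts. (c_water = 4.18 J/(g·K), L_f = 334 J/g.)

Water can give up m c ΔT = 486×4.18×41.8 = 84916 J before reaching 0 °C.
Fully melting the ice requires m_ice L_f = 446×334 = 148964 J.
Since 84916 < 148964 J, not all the ice melts; equilibrium is at 0 °C.
Mass melted = 84916/334 ≈ 254.2 g.

m_melted ≈ 254 g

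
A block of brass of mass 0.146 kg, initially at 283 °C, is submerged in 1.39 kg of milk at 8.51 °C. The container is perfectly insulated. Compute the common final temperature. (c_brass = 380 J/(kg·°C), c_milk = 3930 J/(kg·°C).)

T_f ≈ 11.3 °C

Setting the total heat transfer to zero:
0.146×380×(T − 283) + 1.39×3930×(T − 8.51) = 0
55.48(T − 283) + 5462.7(T − 8.51) = 0
(55.48 + 5462.7) T = 55.48×283 + 5462.7×8.51
T = 62188 / 5518.2 = 11.3 °C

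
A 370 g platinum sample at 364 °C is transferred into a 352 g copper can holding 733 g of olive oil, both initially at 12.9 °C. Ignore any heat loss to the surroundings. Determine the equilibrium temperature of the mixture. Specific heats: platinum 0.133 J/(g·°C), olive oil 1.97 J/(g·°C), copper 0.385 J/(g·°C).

With ΣQ=0 the equilibrium temperature is the m·c-weighted mean:
T_f = (49.21×364 + 1444×12.9 + 135.52×12.9) / (49.21 + 1444 + 135.52)
    = 38288 / 1628.7 ≈ 23.51 °C

T_f ≈ 23.5 °C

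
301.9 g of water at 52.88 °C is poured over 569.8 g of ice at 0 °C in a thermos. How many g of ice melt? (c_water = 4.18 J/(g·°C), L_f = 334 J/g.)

m_melted ≈ 200 g

Cooling the water to 0 °C releases 301.9×4.18×52.88 = 66731 J.
To melt every bit of ice: 569.8×334 = 190313 J.
That's not enough to melt it all — equilibrium is at 0 °C with ice remaining.
m_melt = 66731 / L_f = 199.8 g.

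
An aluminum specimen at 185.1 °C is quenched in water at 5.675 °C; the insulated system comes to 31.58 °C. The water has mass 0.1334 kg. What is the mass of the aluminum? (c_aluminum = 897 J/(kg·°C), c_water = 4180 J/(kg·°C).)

m ≈ 0.105 kg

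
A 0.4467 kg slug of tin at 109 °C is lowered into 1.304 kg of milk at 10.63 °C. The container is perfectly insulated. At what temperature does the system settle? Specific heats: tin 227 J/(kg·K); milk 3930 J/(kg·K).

T_f ≈ 12.5 °C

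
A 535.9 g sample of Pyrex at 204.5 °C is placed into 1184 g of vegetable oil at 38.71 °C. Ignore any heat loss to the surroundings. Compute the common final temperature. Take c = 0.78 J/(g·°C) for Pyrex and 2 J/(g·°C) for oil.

T_f ≈ 63.6 °C

Net heat exchanged in the isolated system is zero:
535.9·0.78·(T − 204.5) + 1184·2·(T − 38.71) = 0
418(T − 204.5) + 2368(T − 38.71) = 0
(418 + 2368) T = 418·204.5 + 2368·38.71
T ≈ 63.58 °C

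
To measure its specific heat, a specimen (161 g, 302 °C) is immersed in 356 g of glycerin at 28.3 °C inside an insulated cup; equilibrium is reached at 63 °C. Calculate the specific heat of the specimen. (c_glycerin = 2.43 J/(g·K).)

Heat lost by the specimen = heat gained by the glycerin:
161·c·(302 − 63) = 356·2.43·(63 − 28.3)
38479 c = 30018  ⇒  c ≈ 0.7801 J/(g·K)

c ≈ 0.78 J/(g·K)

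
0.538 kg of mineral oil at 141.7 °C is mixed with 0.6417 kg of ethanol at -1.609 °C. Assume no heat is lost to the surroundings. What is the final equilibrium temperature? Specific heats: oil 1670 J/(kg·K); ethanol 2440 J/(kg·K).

T_f ≈ 50.6 °C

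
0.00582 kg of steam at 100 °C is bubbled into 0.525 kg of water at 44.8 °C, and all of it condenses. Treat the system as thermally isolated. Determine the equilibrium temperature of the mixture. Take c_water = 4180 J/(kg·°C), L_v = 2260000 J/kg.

T_f ≈ 51.3 °C

Energy conservation, ΣQ = 0:
steam→water at 100 °C releases m L_v = 0.00582·2260000 = 13153; condensate cools 100→T: 0.00582·4180·(T − 100) = 24.33(T − 100); original water: 2194.5(T − 44.8)
2218.8 T = 13153 + 2432.8 + 98314 = 113900
T ≈ 51.33 °C (< 100 °C, so full condensation is consistent).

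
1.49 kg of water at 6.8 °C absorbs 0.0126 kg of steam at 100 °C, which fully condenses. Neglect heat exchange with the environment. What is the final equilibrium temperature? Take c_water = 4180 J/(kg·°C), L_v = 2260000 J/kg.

Heat gained plus heat lost sum to zero:
condense steam: −0.0126·2260000 = −28476; condensed water 100 °C→T: 52.67(T − 100); original water: 6228.2(T − 6.8)
6280.9 T = 28476 + 5266.8 + 42352 = 76095
T ≈ 12.12 °C — below 100 °C, confirming all the steam condensed.

T_f ≈ 12.1 °C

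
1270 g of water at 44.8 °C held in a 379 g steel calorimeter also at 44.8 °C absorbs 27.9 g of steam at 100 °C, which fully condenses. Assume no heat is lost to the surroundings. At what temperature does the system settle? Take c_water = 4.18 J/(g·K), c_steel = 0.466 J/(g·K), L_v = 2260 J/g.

T_f ≈ 57.2 °C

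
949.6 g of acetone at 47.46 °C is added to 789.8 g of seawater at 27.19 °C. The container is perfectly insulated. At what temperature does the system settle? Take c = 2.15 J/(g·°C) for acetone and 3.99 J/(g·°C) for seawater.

T_f ≈ 35.2 °C

With ΣQ=0 the equilibrium temperature is the m·c-weighted mean:
T_f = (2041.6·47.46 + 3151.3·27.19) / (2041.6 + 3151.3)
    = 182580 / 5192.9 ≈ 35.16 °C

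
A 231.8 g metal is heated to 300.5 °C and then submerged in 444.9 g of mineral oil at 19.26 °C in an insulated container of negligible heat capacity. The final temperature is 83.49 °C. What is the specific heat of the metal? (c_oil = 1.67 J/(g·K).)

c ≈ 0.949 J/(g·K)

Let T be the final temperature. ΣQ_i = 0:
231.8·c·(83.49 − 300.5) + 444.9·1.67·(83.49 − 19.26) = 0
-50303 c = -47722
c = -47722/-50303 ≈ 0.9487 J/(g·K)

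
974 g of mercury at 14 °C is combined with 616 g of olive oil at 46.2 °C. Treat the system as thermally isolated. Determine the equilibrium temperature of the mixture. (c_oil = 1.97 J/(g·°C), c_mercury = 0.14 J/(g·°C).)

|Q_oil| = |Q_mercury|:
616*1.97*(46.2 − T) = 974*0.14*(T − 14)
1213.5(46.2 − T) = 136.36(T − 14)
1349.9 T = 57974  ⇒  T ≈ 42.95 °C

T_f ≈ 42.9 °C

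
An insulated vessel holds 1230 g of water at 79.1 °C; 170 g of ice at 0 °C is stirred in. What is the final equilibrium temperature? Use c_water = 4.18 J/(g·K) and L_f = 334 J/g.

T_f ≈ 59.8 °C

Setting the total heat transfer to zero:
fusion: m_ice L_f = 170·334 = 56780
  warm the meltwater: 710.6 T
  water: 5141.4(T − 79.1)
5852 T = 406685 − 56780 = 349905
T ≈ 59.79 °C (positive, so assuming full melt was valid).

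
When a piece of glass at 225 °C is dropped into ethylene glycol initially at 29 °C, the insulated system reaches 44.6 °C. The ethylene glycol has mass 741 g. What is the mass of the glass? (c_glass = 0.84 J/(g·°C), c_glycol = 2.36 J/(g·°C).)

Let T be the final temperature. ΣQ_i = 0:
m×0.84×(44.6 − 225) + 741×2.36×(44.6 − 29) = 0
-151.54 m = -27281
m = -27281/-151.54 ≈ 180 g

m ≈ 180 g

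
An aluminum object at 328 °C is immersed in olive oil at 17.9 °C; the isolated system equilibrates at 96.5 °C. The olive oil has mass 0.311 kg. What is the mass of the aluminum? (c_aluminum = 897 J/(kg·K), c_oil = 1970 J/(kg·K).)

m ≈ 0.232 kg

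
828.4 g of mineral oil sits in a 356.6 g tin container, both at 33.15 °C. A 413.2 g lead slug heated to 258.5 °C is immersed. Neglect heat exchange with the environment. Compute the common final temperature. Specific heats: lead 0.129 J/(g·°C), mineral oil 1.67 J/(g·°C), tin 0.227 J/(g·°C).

Heat gained plus heat lost sum to zero:
413.2*0.129*(T − 258.5) + 828.4*1.67*(T − 33.15) + 356.6*0.227*(T − 33.15) = 0
(53.3 + 1383.4 + 80.95) T = 53.3*258.5 + 1383.4*33.15 + 80.95*33.15
T = 62323 / 1517.7 = 41.1 °C

T_f ≈ 41.1 °C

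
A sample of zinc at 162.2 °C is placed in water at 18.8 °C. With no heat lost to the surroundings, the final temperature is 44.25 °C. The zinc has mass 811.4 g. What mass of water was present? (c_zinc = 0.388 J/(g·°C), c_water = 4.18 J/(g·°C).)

m ≈ 349 g

Heat lost by the zinc = heat gained by the water:
811.4·0.388·(162.2 − 44.25) = m·4.18·(44.25 − 18.8)
106.38 m = 37133  ⇒  m ≈ 349.1 g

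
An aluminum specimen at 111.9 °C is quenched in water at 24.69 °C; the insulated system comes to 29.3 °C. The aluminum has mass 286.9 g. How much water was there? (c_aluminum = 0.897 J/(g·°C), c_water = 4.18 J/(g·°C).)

|Q_aluminum| = |Q_water|:
286.9·0.897·(111.9 − 29.3) = m·4.18·(29.3 − 24.69)
19.27 m = 21257  ⇒  m ≈ 1103 g

m ≈ 1100 g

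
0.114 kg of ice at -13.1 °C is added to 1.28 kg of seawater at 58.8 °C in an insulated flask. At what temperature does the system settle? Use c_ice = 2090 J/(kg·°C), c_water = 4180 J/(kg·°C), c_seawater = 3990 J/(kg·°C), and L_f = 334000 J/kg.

T_f ≈ 46.4 °C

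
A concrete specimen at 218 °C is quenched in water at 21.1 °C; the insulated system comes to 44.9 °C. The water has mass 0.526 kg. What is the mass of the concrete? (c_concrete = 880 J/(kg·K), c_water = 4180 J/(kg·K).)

m ≈ 0.344 kg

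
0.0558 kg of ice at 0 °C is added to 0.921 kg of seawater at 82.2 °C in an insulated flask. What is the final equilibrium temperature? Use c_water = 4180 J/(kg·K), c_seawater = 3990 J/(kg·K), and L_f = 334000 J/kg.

T_f ≈ 72.5 °C

Energy conservation, ΣQ = 0:
latent heat to melt: 0.0558×334000 = 18637; warm the meltwater: 233.24 T; seawater cools: 0.921×3990×(T − 82.2) = 3674.8(T − 82.2)
3908 T = 302068 − 18637 = 283431
T ≈ 72.53 °C — above 0 °C, consistent with complete melting.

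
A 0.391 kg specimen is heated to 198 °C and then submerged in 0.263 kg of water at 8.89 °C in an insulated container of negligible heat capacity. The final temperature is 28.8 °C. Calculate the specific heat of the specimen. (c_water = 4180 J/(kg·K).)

Energy conservation, ΣQ = 0:
0.391×c×(28.8 − 198) + 0.263×4180×(28.8 − 8.89) = 0
-66.16 c = -21888
c = -21888/-66.16 ≈ 330.8 J/(kg·K)

c ≈ 331 J/(kg·K)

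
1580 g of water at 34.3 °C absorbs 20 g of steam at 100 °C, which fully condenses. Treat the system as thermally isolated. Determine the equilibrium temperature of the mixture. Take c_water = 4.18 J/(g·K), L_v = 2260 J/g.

Let T be the final temperature. ΣQ_i = 0:
steam→water at 100 °C releases m L_v = 20·2260 = 45200
  condensate cools 100→T: 20·4.18·(T − 100) = 83.6(T − 100)
  water warms: 1580·4.18·(T − 34.3) = 6604.4(T − 34.3)
6688 T = 45200 + 8360 + 226531 = 280091
T ≈ 41.88 °C — below 100 °C, confirming all the steam condensed.

T_f ≈ 41.9 °C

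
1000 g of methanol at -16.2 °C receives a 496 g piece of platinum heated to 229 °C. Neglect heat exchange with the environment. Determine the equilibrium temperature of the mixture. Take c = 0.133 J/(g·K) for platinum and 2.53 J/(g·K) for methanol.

T_f ≈ -10.0 °C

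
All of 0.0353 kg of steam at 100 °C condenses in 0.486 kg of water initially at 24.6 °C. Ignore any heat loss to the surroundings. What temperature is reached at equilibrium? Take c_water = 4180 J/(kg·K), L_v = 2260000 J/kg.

T_f ≈ 66.3 °C

Energy balance with sensible and latent terms:
latent heat released on condensation: 0.0353×2260000 = 79778
  condensate cools 100→T: 0.0353×4180×(T − 100) = 147.55(T − 100)
  water warms: 0.486×4180×(T − 24.6) = 2031.5(T − 24.6)
2179 T = 79778 + 14755 + 49974 = 144508
T ≈ 66.32 °C, under the boiling point, so the assumption holds.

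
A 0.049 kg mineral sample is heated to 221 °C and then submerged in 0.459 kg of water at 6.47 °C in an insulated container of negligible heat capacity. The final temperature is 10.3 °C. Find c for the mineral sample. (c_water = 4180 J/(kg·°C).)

m_s c (T_s − T_f) = m_water c_water (T_f − T_0):
0.049·c·(221 − 10.3) = 0.459·4180·(10.3 − 6.47)
10.32 c = 7348.3  ⇒  c ≈ 711.7 J/(kg·°C)

c ≈ 712 J/(kg·°C)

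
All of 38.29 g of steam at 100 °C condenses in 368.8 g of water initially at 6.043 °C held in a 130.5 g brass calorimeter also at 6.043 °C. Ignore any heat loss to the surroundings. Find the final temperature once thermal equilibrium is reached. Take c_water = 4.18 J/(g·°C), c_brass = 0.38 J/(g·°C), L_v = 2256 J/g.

T_f ≈ 64.0 °C

Energy conservation, ΣQ = 0:
condense steam: −38.29×2256 = −86382
  condensate cools 100→T: 38.29×4.18×(T − 100) = 160.05(T − 100)
  water warms: 368.8×4.18×(T − 6.043) = 1541.6(T − 6.043)
  cup: 49.59(T − 6.043)
1751.2 T = 86382 + 16005 + 9615.5 = 112003
T ≈ 63.96 °C (< 100 °C, so full condensation is consistent).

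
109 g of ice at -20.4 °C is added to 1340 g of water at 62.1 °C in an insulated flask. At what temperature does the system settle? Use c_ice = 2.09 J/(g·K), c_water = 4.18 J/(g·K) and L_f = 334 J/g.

T_f ≈ 50.7 °C

Let T be the final temperature. ΣQ_i = 0:
ice -20.4→0 °C: 109·2.09·20.4 = 4647.3
  latent heat to melt: 109·334 = 36406
  warm the meltwater: 455.62 T
  water cools: 1340·4.18·(T − 62.1) = 5601.2(T − 62.1)
6056.8 T = 347835 − 41053 = 306781
T ≈ 50.65 °C — above 0 °C, consistent with complete melting.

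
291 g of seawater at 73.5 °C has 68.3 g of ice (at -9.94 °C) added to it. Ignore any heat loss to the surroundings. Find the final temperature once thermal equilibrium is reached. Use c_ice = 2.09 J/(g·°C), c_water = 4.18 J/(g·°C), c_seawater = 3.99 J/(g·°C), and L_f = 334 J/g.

T_f ≈ 42.2 °C

Energy conservation, ΣQ = 0:
warm ice to 0 °C: 68.3·2.09·(0 − (-9.94)) = 1418.9
  fusion: m_ice L_f = 68.3·334 = 22812
  meltwater 0→T: 68.3·4.18·T = 285.49 T
  seawater: 1161.1(T − 73.5)
1446.6 T = 85340 − 24231 = 61109
T ≈ 42.24 °C. Since T > 0 °C, the all-ice-melts assumption holds.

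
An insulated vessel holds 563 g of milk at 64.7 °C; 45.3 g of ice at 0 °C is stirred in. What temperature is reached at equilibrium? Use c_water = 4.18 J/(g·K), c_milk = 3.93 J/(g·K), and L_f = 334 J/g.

T_f ≈ 53.3 °C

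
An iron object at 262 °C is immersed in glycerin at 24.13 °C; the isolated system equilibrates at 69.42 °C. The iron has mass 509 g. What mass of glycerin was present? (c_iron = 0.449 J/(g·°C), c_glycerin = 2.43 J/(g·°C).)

Taking heat into each body as positive, Σ m c ΔT = 0:
509·0.449·(69.42 − 262) + m·2.43·(69.42 − 24.13) = 0
110.05 m = 44012
m = 44012/110.05 ≈ 399.9 g

m ≈ 400 g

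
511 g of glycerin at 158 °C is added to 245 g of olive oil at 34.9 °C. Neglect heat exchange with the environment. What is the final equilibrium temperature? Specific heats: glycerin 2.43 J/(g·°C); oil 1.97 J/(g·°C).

Let T be the final temperature. ΣQ_i = 0:
511·2.43·(T − 158) + 245·1.97·(T − 34.9) = 0
1241.7(T − 158) + 482.65(T − 34.9) = 0
(1241.7 + 482.65) T = 1241.7·158 + 482.65·34.9
T ≈ 123.54 °C

T_f ≈ 123.5 °C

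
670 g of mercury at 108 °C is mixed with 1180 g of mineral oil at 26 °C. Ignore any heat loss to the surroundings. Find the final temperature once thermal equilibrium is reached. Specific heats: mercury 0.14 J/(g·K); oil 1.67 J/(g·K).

Conservation of energy gives ΣQ = 0:
670*0.14*(T − 108) + 1180*1.67*(T − 26) = 0
2064.4 T = 61366
T = 61366/2064.4 ≈ 29.73 °C

T_f ≈ 29.7 °C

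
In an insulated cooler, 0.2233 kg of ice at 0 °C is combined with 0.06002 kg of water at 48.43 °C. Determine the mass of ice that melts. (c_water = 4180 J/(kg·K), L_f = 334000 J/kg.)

m_melted ≈ 0.0364 kg

Cooling the water to 0 °C releases 0.06002·4180·48.43 = 12150 J.
To melt every bit of ice: 0.2233·334000 = 74582 J.
Since 12150 < 74582 J, not all the ice melts; equilibrium is at 0 °C.
m_melted·334000 = 12150  ⇒  m_melted ≈ 0.03638 kg.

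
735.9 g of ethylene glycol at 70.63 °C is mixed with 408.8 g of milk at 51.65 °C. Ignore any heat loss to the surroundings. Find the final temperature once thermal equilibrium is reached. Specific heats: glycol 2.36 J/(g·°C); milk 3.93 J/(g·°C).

T_f ≈ 61.5 °C

Heat gained plus heat lost sum to zero:
735.9×2.36×(T − 70.63) + 408.8×3.93×(T − 51.65) = 0
(1736.7 + 1606.6) T = 1736.7×70.63 + 1606.6×51.65
T ≈ 61.51 °C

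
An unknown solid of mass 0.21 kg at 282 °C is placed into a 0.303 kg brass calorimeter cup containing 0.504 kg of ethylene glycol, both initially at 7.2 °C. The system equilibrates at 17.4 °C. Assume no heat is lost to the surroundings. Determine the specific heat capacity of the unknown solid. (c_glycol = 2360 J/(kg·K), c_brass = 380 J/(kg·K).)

Conservation of energy gives ΣQ = 0:
0.21·c·(17.4 − 282) + 0.504·2360·(17.4 − 7.2) + 0.303·380·(17.4 − 7.2) = 0
-55.57 c = -13307
c = -13307/-55.57 ≈ 239.5 J/(kg·K)

c ≈ 239 J/(kg·K)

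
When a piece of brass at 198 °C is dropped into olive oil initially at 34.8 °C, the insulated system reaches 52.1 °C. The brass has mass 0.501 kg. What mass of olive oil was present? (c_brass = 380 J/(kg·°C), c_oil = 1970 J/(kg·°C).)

m ≈ 0.815 kg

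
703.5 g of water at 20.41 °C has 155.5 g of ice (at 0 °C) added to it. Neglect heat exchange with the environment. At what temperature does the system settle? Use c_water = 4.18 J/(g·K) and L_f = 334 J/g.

Heat gained plus heat lost sum to zero:
melt ice: 155.5×334 = 51937; meltwater 0→T: 155.5×4.18×T = 649.99 T; water cools: 703.5×4.18×(T − 20.41) = 2940.6(T − 20.41)
3590.6 T = 60018 − 51937 = 8081.3
T ≈ 2.25 °C — above 0 °C, consistent with complete melting.

T_f ≈ 2.3 °C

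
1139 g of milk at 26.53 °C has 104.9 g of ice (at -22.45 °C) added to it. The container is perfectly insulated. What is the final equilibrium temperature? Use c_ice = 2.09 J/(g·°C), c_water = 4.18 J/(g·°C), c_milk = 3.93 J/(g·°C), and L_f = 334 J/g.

Energy conservation, ΣQ = 0:
ice -22.45→0 °C: 104.9·2.09·22.45 = 4922
  fusion: m_ice L_f = 104.9·334 = 35037
  meltwater 0→T: 104.9·4.18·T = 438.48 T
  milk cools: 1139·3.93·(T − 26.53) = 4476.3(T − 26.53)
4914.8 T = 118755 − 39959 = 78797
T ≈ 16.03 °C. Since T > 0 °C, the all-ice-melts assumption holds.

T_f ≈ 16.0 °C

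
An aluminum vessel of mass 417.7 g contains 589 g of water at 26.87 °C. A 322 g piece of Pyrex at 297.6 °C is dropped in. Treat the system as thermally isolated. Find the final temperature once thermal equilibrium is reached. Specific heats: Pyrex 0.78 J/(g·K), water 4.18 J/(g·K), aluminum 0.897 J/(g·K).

T_f ≈ 48.9 °C

Energy conservation, ΣQ = 0:
322×0.78×(T − 297.6) + 589×4.18×(T − 26.87) + 417.7×0.897×(T − 26.87) = 0
251.16(T − 297.6) + 2462(T − 26.87) + 374.68(T − 26.87) = 0
(251.16 + 2462 + 374.68) T = 251.16×297.6 + 2462×26.87 + 374.68×26.87
T ≈ 48.89 °C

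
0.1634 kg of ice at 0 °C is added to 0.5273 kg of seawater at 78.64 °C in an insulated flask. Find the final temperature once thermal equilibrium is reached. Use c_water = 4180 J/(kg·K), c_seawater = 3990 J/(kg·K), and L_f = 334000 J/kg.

T_f ≈ 39.8 °C

Net heat exchanged in the isolated system is zero:
fusion: m_ice L_f = 0.1634·334000 = 54576; warm the meltwater: 683.01 T; seawater cools: 0.5273·3990·(T − 78.64) = 2103.9(T − 78.64)
2786.9 T = 165453 − 54576 = 110877
T ≈ 39.78 °C — above 0 °C, consistent with complete melting.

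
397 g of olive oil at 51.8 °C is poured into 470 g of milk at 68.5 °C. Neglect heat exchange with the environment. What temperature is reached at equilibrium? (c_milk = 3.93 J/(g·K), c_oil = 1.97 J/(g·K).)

Conservation of energy gives ΣQ = 0:
470×3.93×(T − 68.5) + 397×1.97×(T − 51.8) = 0
2629.2 T = 167039
T = 167039 / 2629.2 = 63.5 °C

T_f ≈ 63.5 °C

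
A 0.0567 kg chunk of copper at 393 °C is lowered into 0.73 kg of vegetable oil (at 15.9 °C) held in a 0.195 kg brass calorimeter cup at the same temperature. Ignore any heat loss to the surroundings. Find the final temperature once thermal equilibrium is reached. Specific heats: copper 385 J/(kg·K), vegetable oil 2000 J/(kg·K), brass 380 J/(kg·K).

T_f ≈ 21.2 °C

With ΣQ=0 the equilibrium temperature is the m·c-weighted mean:
T_f = (21.83·393 + 1460·15.9 + 74.1·15.9) / (21.83 + 1460 + 74.1)
    = 32971 / 1555.9 ≈ 21.19 °C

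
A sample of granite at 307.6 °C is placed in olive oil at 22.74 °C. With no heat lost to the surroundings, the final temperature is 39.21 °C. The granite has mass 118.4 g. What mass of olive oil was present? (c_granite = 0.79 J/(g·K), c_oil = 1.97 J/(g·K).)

m ≈ 774 g

Setting the total heat transfer to zero:
118.4·0.79·(39.21 − 307.6) + m·1.97·(39.21 − 22.74) = 0
32.45 m = 25104
m = 25104/32.45 ≈ 773.7 g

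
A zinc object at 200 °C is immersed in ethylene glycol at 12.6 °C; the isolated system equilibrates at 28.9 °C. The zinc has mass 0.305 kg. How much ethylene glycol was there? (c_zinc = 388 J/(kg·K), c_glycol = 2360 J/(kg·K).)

|Q_zinc| = |Q_glycol|:
0.305·388·(200 − 28.9) = m·2360·(28.9 − 12.6)
38468 m = 20248  ⇒  m ≈ 0.5264 kg

m ≈ 0.526 kg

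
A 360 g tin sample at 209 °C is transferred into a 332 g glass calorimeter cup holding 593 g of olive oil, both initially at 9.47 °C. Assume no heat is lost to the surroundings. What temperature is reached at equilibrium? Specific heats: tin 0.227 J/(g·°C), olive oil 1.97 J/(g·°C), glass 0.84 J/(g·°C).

T_f ≈ 20.1 °C

T_f is the heat-capacity-weighted average of the initial temperatures:
T_f = (81.72×209 + 1168.2×9.47 + 278.88×9.47) / (81.72 + 1168.2 + 278.88)
    = 30783 / 1528.8 ≈ 20.14 °C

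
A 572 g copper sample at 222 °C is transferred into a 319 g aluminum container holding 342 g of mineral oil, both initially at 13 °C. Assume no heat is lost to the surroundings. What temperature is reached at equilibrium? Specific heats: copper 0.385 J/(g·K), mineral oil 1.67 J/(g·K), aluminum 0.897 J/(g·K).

Heat gained plus heat lost sum to zero:
572×0.385×(T − 222) + 342×1.67×(T − 13) + 319×0.897×(T − 13) = 0
1077.5 T = 60034
T = 60034/1077.5 ≈ 55.72 °C

T_f ≈ 55.7 °C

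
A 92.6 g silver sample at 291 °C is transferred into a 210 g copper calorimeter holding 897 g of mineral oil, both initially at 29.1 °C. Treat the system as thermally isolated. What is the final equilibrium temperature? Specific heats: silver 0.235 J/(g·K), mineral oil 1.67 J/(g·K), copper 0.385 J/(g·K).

Setting the total heat transfer to zero:
92.6·0.235·(T − 291) + 897·1.67·(T − 29.1) + 210·0.385·(T − 29.1) = 0
21.76(T − 291) + 1498(T − 29.1) + 80.85(T − 29.1) = 0
(21.76 + 1498 + 80.85) T = 21.76·291 + 1498·29.1 + 80.85·29.1
T = 52277 / 1600.6 = 32.7 °C

T_f ≈ 32.7 °C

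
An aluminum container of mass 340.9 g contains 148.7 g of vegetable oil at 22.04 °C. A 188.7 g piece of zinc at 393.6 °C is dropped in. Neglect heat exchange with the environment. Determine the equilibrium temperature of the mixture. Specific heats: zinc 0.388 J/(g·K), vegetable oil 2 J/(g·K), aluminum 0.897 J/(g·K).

T_f ≈ 62.3 °C

Taking heat into each body as positive, Σ m c ΔT = 0:
188.7×0.388×(T − 393.6) + 148.7×2×(T − 22.04) + 340.9×0.897×(T − 22.04) = 0
73.22(T − 393.6) + 297.4(T − 22.04) + 305.79(T − 22.04) = 0
(73.22 + 297.4 + 305.79) T = 73.22×393.6 + 297.4×22.04 + 305.79×22.04
T = 42112/676.4 ≈ 62.26 °C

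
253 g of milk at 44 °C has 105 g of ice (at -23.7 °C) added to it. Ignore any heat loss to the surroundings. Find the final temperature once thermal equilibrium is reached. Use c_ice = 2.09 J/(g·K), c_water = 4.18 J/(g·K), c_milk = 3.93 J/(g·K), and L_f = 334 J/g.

T_f ≈ 2.4 °C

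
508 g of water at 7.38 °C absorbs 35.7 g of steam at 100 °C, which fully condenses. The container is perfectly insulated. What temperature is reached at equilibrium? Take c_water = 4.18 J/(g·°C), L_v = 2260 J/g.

T_f ≈ 49.0 °C

Heat gained plus heat lost sum to zero:
steam→water at 100 °C releases m L_v = 35.7×2260 = 80682; condensate cools 100→T: 35.7×4.18×(T − 100) = 149.23(T − 100); original water: 2123.4(T − 7.38)
2272.7 T = 80682 + 14923 + 15671 = 111276
T ≈ 48.96 °C (< 100 °C, so full condensation is consistent).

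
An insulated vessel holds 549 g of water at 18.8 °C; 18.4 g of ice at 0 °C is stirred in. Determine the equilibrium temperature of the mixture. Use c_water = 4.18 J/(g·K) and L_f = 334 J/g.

Let T be the final temperature. ΣQ_i = 0:
latent heat to melt: 18.4·334 = 6145.6; warm the meltwater: 76.91 T; water cools: 549·4.18·(T − 18.8) = 2294.8(T − 18.8)
2371.7 T = 43143 − 6145.6 = 36997
T ≈ 15.60 °C — above 0 °C, consistent with complete melting.

T_f ≈ 15.6 °C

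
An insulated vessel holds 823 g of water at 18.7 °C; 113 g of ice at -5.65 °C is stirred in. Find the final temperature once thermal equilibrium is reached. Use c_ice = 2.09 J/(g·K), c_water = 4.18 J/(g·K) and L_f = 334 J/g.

T_f ≈ 6.5 °C

Heat gained plus heat lost sum to zero:
warm ice to 0 °C: 113×2.09×(0 − (-5.65)) = 1334.4
  fusion: m_ice L_f = 113×334 = 37742
  meltwater 0→T: 113×4.18×T = 472.34 T
  water: 3440.1(T − 18.7)
3912.5 T = 64331 − 39076 = 25254
T ≈ 6.45 °C. Since T > 0 °C, the all-ice-melts assumption holds.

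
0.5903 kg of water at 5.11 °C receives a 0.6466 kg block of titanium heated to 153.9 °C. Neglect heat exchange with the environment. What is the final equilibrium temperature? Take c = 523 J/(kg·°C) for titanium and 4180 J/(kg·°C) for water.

T_f ≈ 23.0 °C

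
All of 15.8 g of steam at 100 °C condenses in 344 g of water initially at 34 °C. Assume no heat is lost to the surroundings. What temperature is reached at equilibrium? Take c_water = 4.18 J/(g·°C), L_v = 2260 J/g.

T_f ≈ 60.6 °C

Energy balance with sensible and latent terms:
condense steam: −15.8·2260 = −35708
  condensed water 100 °C→T: 66.04(T − 100)
  original water: 1437.9(T − 34)
1504 T = 35708 + 6604.4 + 48889 = 91202
T ≈ 60.64 °C (< 100 °C, so full condensation is consistent).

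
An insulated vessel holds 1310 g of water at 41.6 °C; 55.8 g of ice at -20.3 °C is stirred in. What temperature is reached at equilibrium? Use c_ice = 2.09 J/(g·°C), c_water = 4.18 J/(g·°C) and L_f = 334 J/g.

Net heat exchanged in the isolated system is zero:
warm ice to 0 °C: 55.8×2.09×(0 − (-20.3)) = 2367.4; latent heat to melt: 55.8×334 = 18637; warm the meltwater: 233.24 T; water: 5475.8(T − 41.6)
5709 T = 227793 − 21005 = 206789
T ≈ 36.22 °C — above 0 °C, consistent with complete melting.

T_f ≈ 36.2 °C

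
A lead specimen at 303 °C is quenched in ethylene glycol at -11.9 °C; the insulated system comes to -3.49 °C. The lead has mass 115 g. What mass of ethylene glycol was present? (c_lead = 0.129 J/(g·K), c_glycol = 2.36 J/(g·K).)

m ≈ 229 g

Heat gained plus heat lost sum to zero:
115×0.129×(-3.49 − 303) + m×2.36×(-3.49 − (-11.9)) = 0
19.85 m = 4546.8
m = 4546.8/19.85 ≈ 229.1 g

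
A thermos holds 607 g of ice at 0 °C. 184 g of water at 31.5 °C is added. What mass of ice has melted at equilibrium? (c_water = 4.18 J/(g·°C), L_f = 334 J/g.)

m_melted ≈ 72.5 g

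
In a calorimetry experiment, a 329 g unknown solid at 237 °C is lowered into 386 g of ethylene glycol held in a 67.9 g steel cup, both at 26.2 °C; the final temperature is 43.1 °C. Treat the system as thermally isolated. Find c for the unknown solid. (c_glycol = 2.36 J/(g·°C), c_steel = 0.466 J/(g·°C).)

c ≈ 0.25 J/(g·°C)

Heat gained plus heat lost sum to zero:
329·c·(43.1 − 237) + 386·2.36·(43.1 − 26.2) + 67.9·0.466·(43.1 − 26.2) = 0
-63793 c = -15930
c = -15930/-63793 ≈ 0.2497 J/(g·°C)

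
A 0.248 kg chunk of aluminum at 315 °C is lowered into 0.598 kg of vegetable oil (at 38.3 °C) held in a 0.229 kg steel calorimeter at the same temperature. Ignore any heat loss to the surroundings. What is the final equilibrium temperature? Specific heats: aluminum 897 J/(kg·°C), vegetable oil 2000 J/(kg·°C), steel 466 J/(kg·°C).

T_f = Σ m_i c_i T_i / Σ m_i c_i:
T_f = (222.46·315 + 1196·38.3 + 106.71·38.3) / (222.46 + 1196 + 106.71)
    = 119968 / 1525.2 ≈ 78.66 °C

T_f ≈ 78.7 °C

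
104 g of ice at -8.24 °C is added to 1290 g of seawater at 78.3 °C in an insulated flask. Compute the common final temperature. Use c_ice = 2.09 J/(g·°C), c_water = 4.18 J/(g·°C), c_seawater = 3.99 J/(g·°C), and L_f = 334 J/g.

Energy conservation, ΣQ = 0:
ice -8.24→0 °C: 104×2.09×8.24 = 1791
  fusion: m_ice L_f = 104×334 = 34736
  meltwater 0→T: 104×4.18×T = 434.72 T
  seawater cools: 1290×3.99×(T − 78.3) = 5147.1(T − 78.3)
5581.8 T = 403018 − 36527 = 366491
T ≈ 65.66 °C (positive, so assuming full melt was valid).

T_f ≈ 65.7 °C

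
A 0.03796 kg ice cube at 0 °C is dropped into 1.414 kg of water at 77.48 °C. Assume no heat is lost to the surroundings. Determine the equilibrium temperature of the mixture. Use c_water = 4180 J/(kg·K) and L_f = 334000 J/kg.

Conservation of energy gives ΣQ = 0:
fusion: m_ice L_f = 0.03796·334000 = 12679
  warm the meltwater: 158.67 T
  water cools: 1.414·4180·(T − 77.48) = 5910.5(T − 77.48)
6069.2 T = 457947 − 12679 = 445268
T ≈ 73.37 °C (positive, so assuming full melt was valid).

T_f ≈ 73.4 °C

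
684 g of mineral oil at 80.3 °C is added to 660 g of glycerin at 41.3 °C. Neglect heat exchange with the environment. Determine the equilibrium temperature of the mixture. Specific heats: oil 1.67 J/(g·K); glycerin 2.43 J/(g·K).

Set heat shed by the hot body equal to heat absorbed by the cold body:
684×1.67×(80.3 − T) = 660×2.43×(T − 41.3)
1142.3(80.3 − T) = 1603.8(T − 41.3)
2746.1 T = 157962  ⇒  T ≈ 57.52 °C

T_f ≈ 57.5 °C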